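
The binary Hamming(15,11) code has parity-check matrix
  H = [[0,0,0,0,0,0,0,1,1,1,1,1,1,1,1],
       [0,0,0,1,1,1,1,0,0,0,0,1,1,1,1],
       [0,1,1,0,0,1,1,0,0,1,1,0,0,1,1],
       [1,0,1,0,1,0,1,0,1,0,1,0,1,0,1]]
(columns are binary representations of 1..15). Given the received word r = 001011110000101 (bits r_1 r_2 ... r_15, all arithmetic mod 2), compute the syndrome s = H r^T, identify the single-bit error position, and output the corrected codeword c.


s = (1, 1, 0, 1)^T, error position = 13, corrected codeword c = 001011110000001

Compute s = H r^T mod 2 one row at a time:
  s_1 = 1 + 0 + 0 + 0 + 0 + 1 + 0 + 1 = 3 ≡ 1 (mod 2).
  s_2 = 0 + 1 + 1 + 1 + 0 + 1 + 0 + 1 = 5 ≡ 1 (mod 2).
  s_3 = 0 + 1 + 1 + 1 + 0 + 0 + 0 + 1 = 4 ≡ 0 (mod 2).
  s_4 = 0 + 1 + 1 + 1 + 0 + 0 + 1 + 1 = 5 ≡ 1 (mod 2).
s = (1, 1, 0, 1)^T — this equals column 13 of H (binary 1101), so error is at position 13.
Correct: flip bit 13 of r = 001011110000101 to get c = 001011110000001.


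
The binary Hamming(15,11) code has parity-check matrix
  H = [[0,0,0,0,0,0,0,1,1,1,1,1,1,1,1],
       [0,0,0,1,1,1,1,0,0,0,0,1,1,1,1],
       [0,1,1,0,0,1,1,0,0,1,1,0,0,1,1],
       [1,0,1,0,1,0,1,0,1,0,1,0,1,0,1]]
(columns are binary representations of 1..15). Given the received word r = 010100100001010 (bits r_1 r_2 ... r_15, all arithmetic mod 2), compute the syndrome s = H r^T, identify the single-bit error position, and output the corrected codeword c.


s = (0, 0, 1, 1)^T, error position = 3, corrected codeword c = 011100100001010

Compute s = H r^T mod 2 one row at a time:
  s_1 = 0 + 0 + 0 + 0 + 1 + 0 + 1 + 0 = 2 ≡ 0 (mod 2).
  s_2 = 1 + 0 + 0 + 1 + 1 + 0 + 1 + 0 = 4 ≡ 0 (mod 2).
  s_3 = 1 + 0 + 0 + 1 + 0 + 0 + 1 + 0 = 3 ≡ 1 (mod 2).
  s_4 = 0 + 0 + 0 + 1 + 0 + 0 + 0 + 0 = 1 ≡ 1 (mod 2).
s = (0, 0, 1, 1)^T — this equals column 3 of H (binary 0011), so error is at position 3.
Correct: flip bit 3 of r = 010100100001010 to get c = 011100100001010.


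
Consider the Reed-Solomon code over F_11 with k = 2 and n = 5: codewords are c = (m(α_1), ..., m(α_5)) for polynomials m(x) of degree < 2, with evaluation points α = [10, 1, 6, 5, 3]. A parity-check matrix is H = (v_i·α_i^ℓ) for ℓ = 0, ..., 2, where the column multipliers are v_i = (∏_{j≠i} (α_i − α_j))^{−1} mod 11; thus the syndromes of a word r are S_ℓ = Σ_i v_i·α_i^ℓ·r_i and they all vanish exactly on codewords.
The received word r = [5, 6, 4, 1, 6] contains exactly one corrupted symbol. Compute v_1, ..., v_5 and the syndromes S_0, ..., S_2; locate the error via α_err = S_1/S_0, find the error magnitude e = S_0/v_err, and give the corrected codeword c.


S = (9, 9, 9), error at position 2, error magnitude e = 6, c = [5, 0, 4, 1, 6].

Step 1: column multipliers v_i = (∏_{j≠i}(α_i − α_j))^{−1} mod 11.
  i = 1 (α = 10): (10−1)(10−6)(10−5)(10−3) = 9·4·5·7 = 1260 ≡ 6, so v_1 = 6^{−1} = 2 (mod 11).
  i = 2 (α = 1): (1−10)(1−6)(1−5)(1−3) = (−9)·(−5)·(−4)·(−2) = 360 ≡ 8, so v_2 = 8^{−1} = 7 (mod 11).
  i = 3 (α = 6): (6−10)(6−1)(6−5)(6−3) = (−4)·5·1·3 = −60 ≡ 6, so v_3 = 6^{−1} = 2 (mod 11).
  i = 4 (α = 5): (5−10)(5−1)(5−6)(5−3) = (−5)·4·(−1)·2 = 40 ≡ 7, so v_4 = 7^{−1} = 8 (mod 11).
  i = 5 (α = 3): (3−10)(3−1)(3−6)(3−5) = (−7)·2·(−3)·(−2) = −84 ≡ 4, so v_5 = 4^{−1} = 3 (mod 11).
  v = [2, 7, 2, 8, 3].
Step 2: syndromes of r = [5, 6, 4, 1, 6] (all sums mod 11).
  S_0 = Σ v_i r_i = 2·5 + 7·6 + 2·4 + 8·1 + 3·6 = 86 ≡ 9.
  S_1 = Σ v_i α_i r_i = 2·10·5 + 7·1·6 + 2·6·4 + 8·5·1 + 3·3·6 = 284 ≡ 9.
  α_i^2 mod 11 = [1, 1, 3, 3, 9].
  S_2 = Σ v_i α_i^2 r_i = 2·1·5 + 7·1·6 + 2·3·4 + 8·3·1 + 3·9·6 = 262 ≡ 9.
  S = (9, 9, 9) ≠ 0, so r is not a codeword (an error is present).
Step 3: locate the error. For a single error e at position i, S_ℓ = v_i·e·α_i^ℓ, so α_err = S_1/S_0.
  S_0^{−1} = 9^{−1} = 5 (mod 11), so α_err = 9·5 = 45 ≡ 1 = α_2. Error position i = 2.
  Consistency check: S_2/S_1 = 9·5 = 45 ≡ 1 = α_err ✓ (single-error assumption holds).
Step 4: error magnitude e = S_0/v_2 = S_0·∏_{j≠2}(α_2 − α_j) = 9·8 = 72 ≡ 6 (mod 11).
Step 5: correct position 2: c_2 = r_2 − e = 6 − 6 ≡ 0 (mod 11). Hence c = [5, 0, 4, 1, 6].
  Check: interpolating c through the α_i gives m(x) = 8 + 3·x (degree < 2) with m(α_i) = c_i for every i, so c is indeed a codeword.


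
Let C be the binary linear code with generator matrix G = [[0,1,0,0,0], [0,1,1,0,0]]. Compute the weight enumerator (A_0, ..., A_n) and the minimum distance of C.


Weight distribution: A_0 = 1, A_1 = 2, A_2 = 1. Minimum distance d = 1.

Enumerate all 2^2 = 4 messages m ∈ F_2^2.
For each, compute codeword c = mG in F_2^5, then tally its weight.
  m = 00 → c = 00000, weight = 0.
  m = 10 → c = 01000, weight = 1.
  m = 01 → c = 01100, weight = 2.
  m = 11 → c = 00100, weight = 1.
Tally weights:
  weight 0: 1 codewords.
  weight 1: 2 codewords.
  weight 2: 1 codewords.
Minimum distance d = smallest w > 0 with A_w > 0 = 1.
Sanity: Σ A_w = 4 = 2^2 = 4 ✓.


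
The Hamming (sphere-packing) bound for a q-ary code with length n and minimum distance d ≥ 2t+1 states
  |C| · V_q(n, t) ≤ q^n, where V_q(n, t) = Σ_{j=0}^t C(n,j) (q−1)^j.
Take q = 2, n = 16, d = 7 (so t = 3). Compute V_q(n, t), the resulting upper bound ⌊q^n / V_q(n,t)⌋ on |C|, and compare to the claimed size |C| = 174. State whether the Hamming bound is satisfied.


V_q(n, t) = 697, q^n = 65536, Hamming bound = 94, |C| = 174 > bound (violated).

Step 1: Compute V_q(n, t) = Σ_{j=0}^3 C(n, j) (q−1)^j.
  j = 0: C(16,0)·(1)^0 = 1·1 = 1.
  j = 1: C(16,1)·(1)^1 = 16·1 = 16.
  j = 2: C(16,2)·(1)^2 = 120·1 = 120.
  j = 3: C(16,3)·(1)^3 = 560·1 = 560.
  V_q(n, t) = 1 + 16 + 120 + 560 = 697.
Step 2: q^n = 2^16 = 65536.
Step 3: Hamming bound ⌊q^n / V_q(n,t)⌋ = ⌊65536/697⌋ = 94.
Step 4: Compare |C| = 174 to 94: violated.
The claimed |C| lies above the Hamming bound, so no 2-ary code of length 16 with d ≥ 7 can have 174 codewords.


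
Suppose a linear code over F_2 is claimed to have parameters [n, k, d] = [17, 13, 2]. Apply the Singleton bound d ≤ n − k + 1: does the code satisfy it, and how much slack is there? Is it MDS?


Singleton RHS = n − k + 1 = 5, slack = 3, bound satisfied, not MDS.

Singleton bound: d ≤ n − k + 1.
Here n = 17, k = 13, so n − k + 1 = 5.
Given d = 2, check d ≤ 5: YES.
Slack = (n − k + 1) − d = 3.
The code is NOT MDS (slack = 3 > 0).
Description: the claimed parameters are [17, 13, 2]_2; such a code would be non-MDS.


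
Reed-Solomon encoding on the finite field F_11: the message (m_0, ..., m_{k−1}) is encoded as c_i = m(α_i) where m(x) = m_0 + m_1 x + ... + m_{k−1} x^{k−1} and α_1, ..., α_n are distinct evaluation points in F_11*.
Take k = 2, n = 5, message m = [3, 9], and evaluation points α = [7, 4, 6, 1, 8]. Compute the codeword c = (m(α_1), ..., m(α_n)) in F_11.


c = [0, 6, 2, 1, 9]

Message polynomial: m(x) = 3 + 9·x (mod 11).
For each evaluation point α_i, compute m(α_i) mod 11:
  α_1 = 7: Horner steps 9 → 0, so m(7) = 0.
  α_2 = 4: Horner steps 9 → 6, so m(4) = 6.
  α_3 = 6: Horner steps 9 → 2, so m(6) = 2.
  α_4 = 1: Horner steps 9 → 1, so m(1) = 1.
  α_5 = 8: Horner steps 9 → 9, so m(8) = 9.
Codeword c = [0, 6, 2, 1, 9] ∈ F_11^5.


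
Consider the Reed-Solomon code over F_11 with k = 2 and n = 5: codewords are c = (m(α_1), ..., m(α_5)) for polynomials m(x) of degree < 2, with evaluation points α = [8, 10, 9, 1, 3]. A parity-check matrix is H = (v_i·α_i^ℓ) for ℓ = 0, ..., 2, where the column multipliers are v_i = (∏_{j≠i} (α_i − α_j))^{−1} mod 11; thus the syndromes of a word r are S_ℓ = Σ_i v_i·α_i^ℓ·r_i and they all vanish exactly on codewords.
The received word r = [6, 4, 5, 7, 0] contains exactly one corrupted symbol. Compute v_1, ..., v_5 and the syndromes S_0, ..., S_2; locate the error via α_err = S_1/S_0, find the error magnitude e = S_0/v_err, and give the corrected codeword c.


S = (7, 7, 7), error at position 4, error magnitude e = 5, c = [6, 4, 5, 2, 0].

Step 1: column multipliers v_i = (∏_{j≠i}(α_i − α_j))^{−1} mod 11.
  i = 1 (α = 8): (8−10)(8−9)(8−1)(8−3) = (−2)·(−1)·7·5 = 70 ≡ 4, so v_1 = 4^{−1} = 3 (mod 11).
  i = 2 (α = 10): (10−8)(10−9)(10−1)(10−3) = 2·1·9·7 = 126 ≡ 5, so v_2 = 5^{−1} = 9 (mod 11).
  i = 3 (α = 9): (9−8)(9−10)(9−1)(9−3) = 1·(−1)·8·6 = −48 ≡ 7, so v_3 = 7^{−1} = 8 (mod 11).
  i = 4 (α = 1): (1−8)(1−10)(1−9)(1−3) = (−7)·(−9)·(−8)·(−2) = 1008 ≡ 7, so v_4 = 7^{−1} = 8 (mod 11).
  i = 5 (α = 3): (3−8)(3−10)(3−9)(3−1) = (−5)·(−7)·(−6)·2 = −420 ≡ 9, so v_5 = 9^{−1} = 5 (mod 11).
  v = [3, 9, 8, 8, 5].
Step 2: syndromes of r = [6, 4, 5, 7, 0] (all sums mod 11).
  S_0 = Σ v_i r_i = 3·6 + 9·4 + 8·5 + 8·7 + 5·0 = 150 ≡ 7.
  S_1 = Σ v_i α_i r_i = 3·8·6 + 9·10·4 + 8·9·5 + 8·1·7 + 5·3·0 = 920 ≡ 7.
  α_i^2 mod 11 = [9, 1, 4, 1, 9].
  S_2 = Σ v_i α_i^2 r_i = 3·9·6 + 9·1·4 + 8·4·5 + 8·1·7 + 5·9·0 = 414 ≡ 7.
  S = (7, 7, 7) ≠ 0, so r is not a codeword (an error is present).
Step 3: locate the error. For a single error e at position i, S_ℓ = v_i·e·α_i^ℓ, so α_err = S_1/S_0.
  S_0^{−1} = 7^{−1} = 8 (mod 11), so α_err = 7·8 = 56 ≡ 1 = α_4. Error position i = 4.
  Consistency check: S_2/S_1 = 7·8 = 56 ≡ 1 = α_err ✓ (single-error assumption holds).
Step 4: error magnitude e = S_0/v_4 = S_0·∏_{j≠4}(α_4 − α_j) = 7·7 = 49 ≡ 5 (mod 11).
Step 5: correct position 4: c_4 = r_4 − e = 7 − 5 ≡ 2 (mod 11). Hence c = [6, 4, 5, 2, 0].
  Check: interpolating c through the α_i gives m(x) = 3 + 10·x (degree < 2) with m(α_i) = c_i for every i, so c is indeed a codeword.


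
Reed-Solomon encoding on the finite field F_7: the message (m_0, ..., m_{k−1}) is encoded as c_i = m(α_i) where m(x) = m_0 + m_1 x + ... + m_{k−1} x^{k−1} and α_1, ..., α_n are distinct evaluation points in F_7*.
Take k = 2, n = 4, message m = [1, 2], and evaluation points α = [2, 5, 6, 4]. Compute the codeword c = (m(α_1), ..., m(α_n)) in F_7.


c = [5, 4, 6, 2]

Message polynomial: m(x) = 1 + 2·x (mod 7).
For each evaluation point α_i, compute m(α_i) mod 7:
  α_1 = 2: Horner steps 2 → 5, so m(2) = 5.
  α_2 = 5: Horner steps 2 → 4, so m(5) = 4.
  α_3 = 6: Horner steps 2 → 6, so m(6) = 6.
  α_4 = 4: Horner steps 2 → 2, so m(4) = 2.
Codeword c = [5, 4, 6, 2] ∈ F_7^4.


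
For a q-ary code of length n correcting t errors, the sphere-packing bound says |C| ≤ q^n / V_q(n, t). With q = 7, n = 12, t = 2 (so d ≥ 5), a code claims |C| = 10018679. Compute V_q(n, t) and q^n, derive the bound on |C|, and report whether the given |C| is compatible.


V_q(n, t) = 2449, q^n = 13841287201, Hamming bound = 5651811, |C| = 10018679 > bound (violated).

Step 1: Compute V_q(n, t) = Σ_{j=0}^2 C(n, j) (q−1)^j.
  j = 0: C(12,0)·(6)^0 = 1·1 = 1.
  j = 1: C(12,1)·(6)^1 = 12·6 = 72.
  j = 2: C(12,2)·(6)^2 = 66·36 = 2376.
  V_q(n, t) = 1 + 72 + 2376 = 2449.
Step 2: q^n = 7^12 = 13841287201.
Step 3: Hamming bound ⌊q^n / V_q(n,t)⌋ = ⌊13841287201/2449⌋ = 5651811.
Step 4: Compare |C| = 10018679 to 5651811: violated.
The claimed |C| lies above the Hamming bound, so no 7-ary code of length 12 with d ≥ 5 can have 10018679 codewords.


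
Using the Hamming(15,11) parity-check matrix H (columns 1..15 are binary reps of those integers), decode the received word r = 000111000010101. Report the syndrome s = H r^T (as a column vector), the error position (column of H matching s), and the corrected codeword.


s = (1, 1, 1, 0)^T, error position = 14, corrected codeword c = 000111000010111

Compute s = H r^T mod 2 one row at a time:
  s_1 = 0 + 0 + 0 + 1 + 0 + 1 + 0 + 1 = 3 ≡ 1 (mod 2).
  s_2 = 1 + 1 + 1 + 0 + 0 + 1 + 0 + 1 = 5 ≡ 1 (mod 2).
  s_3 = 0 + 0 + 1 + 0 + 0 + 1 + 0 + 1 = 3 ≡ 1 (mod 2).
  s_4 = 0 + 0 + 1 + 0 + 0 + 1 + 1 + 1 = 4 ≡ 0 (mod 2).
s = (1, 1, 1, 0)^T — this equals column 14 of H (binary 1110), so error is at position 14.
Correct: flip bit 14 of r = 000111000010101 to get c = 000111000010111.


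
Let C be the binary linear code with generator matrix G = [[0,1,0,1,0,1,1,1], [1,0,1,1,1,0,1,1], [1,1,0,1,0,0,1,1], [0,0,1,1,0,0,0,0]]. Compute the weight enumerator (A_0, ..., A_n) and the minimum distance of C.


Weight distribution: A_0 = 1, A_2 = 2, A_3 = 2, A_4 = 3, A_5 = 6, A_6 = 2. Minimum distance d = 2.

Enumerate all 2^4 = 16 messages m ∈ F_2^4.
For each, compute codeword c = mG in F_2^8, then tally its weight.
  m = 0000 → c = 00000000, weight = 0.
  m = 1000 → c = 01010111, weight = 5.
  m = 0100 → c = 10111011, weight = 6.
  m = 1100 → c = 11101100, weight = 5.
  m = 0010 → c = 11010011, weight = 5.
  m = 1010 → c = 10000100, weight = 2.
  m = 0110 → c = 01101000, weight = 3.
  m = 1110 → c = 00111111, weight = 6.
  m = 0001 → c = 00110000, weight = 2.
  m = 1001 → c = 01100111, weight = 5.
  m = 0101 → c = 10001011, weight = 4.
  m = 1101 → c = 11011100, weight = 5.
  m = 0011 → c = 11100011, weight = 5.
  m = 1011 → c = 10110100, weight = 4.
  m = 0111 → c = 01011000, weight = 3.
  m = 1111 → c = 00001111, weight = 4.
Tally weights:
  weight 0: 1 codewords.
  weight 2: 2 codewords.
  weight 3: 2 codewords.
  weight 4: 3 codewords.
  weight 5: 6 codewords.
  weight 6: 2 codewords.
Minimum distance d = smallest w > 0 with A_w > 0 = 2.
Sanity: Σ A_w = 16 = 2^4 = 16 ✓.


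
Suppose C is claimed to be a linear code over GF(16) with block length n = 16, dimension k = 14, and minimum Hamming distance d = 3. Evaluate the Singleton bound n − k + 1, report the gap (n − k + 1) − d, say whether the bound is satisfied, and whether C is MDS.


Singleton RHS = n − k + 1 = 3, slack = 0, bound satisfied, MDS.

Singleton bound: d ≤ n − k + 1.
Here n = 16, k = 14, so n − k + 1 = 3.
Given d = 3, check d ≤ 3: YES.
Slack = (n − k + 1) − d = 0.
The code is MDS (slack = 0).
Description: the claimed parameters are [16, 14, 3]_16; such a code would be MDS (meets Singleton bound).


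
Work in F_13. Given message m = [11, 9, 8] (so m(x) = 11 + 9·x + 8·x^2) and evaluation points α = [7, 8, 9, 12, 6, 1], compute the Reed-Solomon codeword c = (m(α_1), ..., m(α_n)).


c = [11, 10, 12, 10, 2, 2]

Message polynomial: m(x) = 11 + 9·x + 8·x^2 (mod 13).
For each evaluation point α_i, compute m(α_i) mod 13:
  α_1 = 7: Horner steps 8 → 0 → 11, so m(7) = 11.
  α_2 = 8: Horner steps 8 → 8 → 10, so m(8) = 10.
  α_3 = 9: Horner steps 8 → 3 → 12, so m(9) = 12.
  α_4 = 12: Horner steps 8 → 1 → 10, so m(12) = 10.
  α_5 = 6: Horner steps 8 → 5 → 2, so m(6) = 2.
  α_6 = 1: Horner steps 8 → 4 → 2, so m(1) = 2.
Codeword c = [11, 10, 12, 10, 2, 2] ∈ F_13^6.


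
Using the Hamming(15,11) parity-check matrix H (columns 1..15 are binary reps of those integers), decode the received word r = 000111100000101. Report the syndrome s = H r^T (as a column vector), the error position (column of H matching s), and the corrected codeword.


s = (0, 0, 1, 0)^T, error position = 2, corrected codeword c = 010111100000101

Compute s = H r^T mod 2 one row at a time:
  s_1 = 0 + 0 + 0 + 0 + 0 + 1 + 0 + 1 = 2 ≡ 0 (mod 2).
  s_2 = 1 + 1 + 1 + 1 + 0 + 1 + 0 + 1 = 6 ≡ 0 (mod 2).
  s_3 = 0 + 0 + 1 + 1 + 0 + 0 + 0 + 1 = 3 ≡ 1 (mod 2).
  s_4 = 0 + 0 + 1 + 1 + 0 + 0 + 1 + 1 = 4 ≡ 0 (mod 2).
s = (0, 0, 1, 0)^T — this equals column 2 of H (binary 0010), so error is at position 2.
Correct: flip bit 2 of r = 000111100000101 to get c = 010111100000101.


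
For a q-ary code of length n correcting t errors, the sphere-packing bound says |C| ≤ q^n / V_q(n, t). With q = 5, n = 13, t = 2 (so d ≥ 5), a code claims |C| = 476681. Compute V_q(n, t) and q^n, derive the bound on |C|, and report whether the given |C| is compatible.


V_q(n, t) = 1301, q^n = 1220703125, Hamming bound = 938280, |C| = 476681 ≤ bound (satisfied).

Step 1: Compute V_q(n, t) = Σ_{j=0}^2 C(n, j) (q−1)^j.
  j = 0: C(13,0)·(4)^0 = 1·1 = 1.
  j = 1: C(13,1)·(4)^1 = 13·4 = 52.
  j = 2: C(13,2)·(4)^2 = 78·16 = 1248.
  V_q(n, t) = 1 + 52 + 1248 = 1301.
Step 2: q^n = 5^13 = 1220703125.
Step 3: Hamming bound ⌊q^n / V_q(n,t)⌋ = ⌊1220703125/1301⌋ = 938280.
Step 4: Compare |C| = 476681 to 938280: satisfied.
The claimed |C| lies below the Hamming bound.


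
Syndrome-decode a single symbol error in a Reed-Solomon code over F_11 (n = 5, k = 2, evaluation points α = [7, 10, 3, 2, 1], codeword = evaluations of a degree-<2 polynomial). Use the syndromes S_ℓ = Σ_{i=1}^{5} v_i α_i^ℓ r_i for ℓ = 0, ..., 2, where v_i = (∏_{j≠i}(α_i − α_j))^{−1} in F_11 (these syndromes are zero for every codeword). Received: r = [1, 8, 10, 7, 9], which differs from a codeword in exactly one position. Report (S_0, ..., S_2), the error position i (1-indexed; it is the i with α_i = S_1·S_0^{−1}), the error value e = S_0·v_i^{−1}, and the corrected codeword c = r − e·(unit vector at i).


S = (9, 7, 3), error at position 4, error magnitude e = 3, c = [1, 8, 10, 4, 9].

Step 1: column multipliers v_i = (∏_{j≠i}(α_i − α_j))^{−1} mod 11.
  i = 1 (α = 7): (7−10)(7−3)(7−2)(7−1) = (−3)·4·5·6 = −360 ≡ 3, so v_1 = 3^{−1} = 4 (mod 11).
  i = 2 (α = 10): (10−7)(10−3)(10−2)(10−1) = 3·7·8·9 = 1512 ≡ 5, so v_2 = 5^{−1} = 9 (mod 11).
  i = 3 (α = 3): (3−7)(3−10)(3−2)(3−1) = (−4)·(−7)·1·2 = 56 ≡ 1, so v_3 = 1^{−1} = 1 (mod 11).
  i = 4 (α = 2): (2−7)(2−10)(2−3)(2−1) = (−5)·(−8)·(−1)·1 = −40 ≡ 4, so v_4 = 4^{−1} = 3 (mod 11).
  i = 5 (α = 1): (1−7)(1−10)(1−3)(1−2) = (−6)·(−9)·(−2)·(−1) = 108 ≡ 9, so v_5 = 9^{−1} = 5 (mod 11).
  v = [4, 9, 1, 3, 5].
Step 2: syndromes of r = [1, 8, 10, 7, 9] (all sums mod 11).
  S_0 = Σ v_i r_i = 4·1 + 9·8 + 1·10 + 3·7 + 5·9 = 152 ≡ 9.
  S_1 = Σ v_i α_i r_i = 4·7·1 + 9·10·8 + 1·3·10 + 3·2·7 + 5·1·9 = 865 ≡ 7.
  α_i^2 mod 11 = [5, 1, 9, 4, 1].
  S_2 = Σ v_i α_i^2 r_i = 4·5·1 + 9·1·8 + 1·9·10 + 3·4·7 + 5·1·9 = 311 ≡ 3.
  S = (9, 7, 3) ≠ 0, so r is not a codeword (an error is present).
Step 3: locate the error. For a single error e at position i, S_ℓ = v_i·e·α_i^ℓ, so α_err = S_1/S_0.
  S_0^{−1} = 9^{−1} = 5 (mod 11), so α_err = 7·5 = 35 ≡ 2 = α_4. Error position i = 4.
  Consistency check: S_2/S_1 = 3·8 = 24 ≡ 2 = α_err ✓ (single-error assumption holds).
Step 4: error magnitude e = S_0/v_4 = S_0·∏_{j≠4}(α_4 − α_j) = 9·4 = 36 ≡ 3 (mod 11).
Step 5: correct position 4: c_4 = r_4 − e = 7 − 3 ≡ 4 (mod 11). Hence c = [1, 8, 10, 4, 9].
  Check: interpolating c through the α_i gives m(x) = 3 + 6·x (degree < 2) with m(α_i) = c_i for every i, so c is indeed a codeword.


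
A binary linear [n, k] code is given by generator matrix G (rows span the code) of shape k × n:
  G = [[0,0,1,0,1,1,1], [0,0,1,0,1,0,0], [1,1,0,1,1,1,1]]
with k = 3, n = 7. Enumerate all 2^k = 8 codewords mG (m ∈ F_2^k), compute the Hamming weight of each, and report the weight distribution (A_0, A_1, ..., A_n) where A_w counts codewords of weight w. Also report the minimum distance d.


Weight distribution: A_0 = 1, A_2 = 2, A_4 = 3, A_6 = 2. Minimum distance d = 2.

Enumerate all 2^3 = 8 messages m ∈ F_2^3.
For each, compute codeword c = mG in F_2^7, then tally its weight.
  m = 000 → c = 0000000, weight = 0.
  m = 100 → c = 0010111, weight = 4.
  m = 010 → c = 0010100, weight = 2.
  m = 110 → c = 0000011, weight = 2.
  m = 001 → c = 1101111, weight = 6.
  m = 101 → c = 1111000, weight = 4.
  m = 011 → c = 1111011, weight = 6.
  m = 111 → c = 1101100, weight = 4.
Tally weights:
  weight 0: 1 codewords.
  weight 2: 2 codewords.
  weight 4: 3 codewords.
  weight 6: 2 codewords.
Minimum distance d = smallest w > 0 with A_w > 0 = 2.
Sanity: Σ A_w = 8 = 2^3 = 8 ✓.


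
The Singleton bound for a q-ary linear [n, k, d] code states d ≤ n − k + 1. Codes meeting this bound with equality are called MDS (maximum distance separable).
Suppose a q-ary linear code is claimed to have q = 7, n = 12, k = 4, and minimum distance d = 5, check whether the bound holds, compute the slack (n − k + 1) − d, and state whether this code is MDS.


Singleton RHS = n − k + 1 = 9, slack = 4, bound satisfied, not MDS.

Singleton bound: d ≤ n − k + 1.
Here n = 12, k = 4, so n − k + 1 = 9.
Given d = 5, check d ≤ 9: YES.
Slack = (n − k + 1) − d = 4.
The code is NOT MDS (slack = 4 > 0).
Description: the claimed parameters are [12, 4, 5]_7; such a code would be non-MDS.


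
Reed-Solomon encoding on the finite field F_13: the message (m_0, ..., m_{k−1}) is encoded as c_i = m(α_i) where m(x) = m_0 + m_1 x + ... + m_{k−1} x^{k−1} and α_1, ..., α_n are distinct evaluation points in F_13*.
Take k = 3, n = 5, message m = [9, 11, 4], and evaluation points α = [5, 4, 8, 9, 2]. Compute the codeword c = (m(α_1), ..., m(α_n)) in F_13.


c = [8, 0, 2, 3, 8]

Message polynomial: m(x) = 9 + 11·x + 4·x^2 (mod 13).
For each evaluation point α_i, compute m(α_i) mod 13:
  α_1 = 5: Horner steps 4 → 5 → 8, so m(5) = 8.
  α_2 = 4: Horner steps 4 → 1 → 0, so m(4) = 0.
  α_3 = 8: Horner steps 4 → 4 → 2, so m(8) = 2.
  α_4 = 9: Horner steps 4 → 8 → 3, so m(9) = 3.
  α_5 = 2: Horner steps 4 → 6 → 8, so m(2) = 8.
Codeword c = [8, 0, 2, 3, 8] ∈ F_13^5.


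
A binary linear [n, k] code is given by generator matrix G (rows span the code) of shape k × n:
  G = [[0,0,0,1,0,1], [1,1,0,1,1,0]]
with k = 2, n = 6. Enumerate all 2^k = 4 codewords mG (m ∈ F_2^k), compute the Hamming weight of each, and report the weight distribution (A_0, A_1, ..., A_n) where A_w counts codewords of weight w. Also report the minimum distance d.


Weight distribution: A_0 = 1, A_2 = 1, A_4 = 2. Minimum distance d = 2.

Enumerate all 2^2 = 4 messages m ∈ F_2^2.
For each, compute codeword c = mG in F_2^6, then tally its weight.
  m = 00 → c = 000000, weight = 0.
  m = 10 → c = 000101, weight = 2.
  m = 01 → c = 110110, weight = 4.
  m = 11 → c = 110011, weight = 4.
Tally weights:
  weight 0: 1 codewords.
  weight 2: 1 codewords.
  weight 4: 2 codewords.
Minimum distance d = smallest w > 0 with A_w > 0 = 2.
Sanity: Σ A_w = 4 = 2^2 = 4 ✓.


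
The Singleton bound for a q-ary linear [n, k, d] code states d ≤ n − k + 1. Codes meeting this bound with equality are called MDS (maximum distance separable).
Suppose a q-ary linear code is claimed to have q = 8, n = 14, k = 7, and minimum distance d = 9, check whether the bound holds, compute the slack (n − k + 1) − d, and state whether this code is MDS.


Singleton RHS = n − k + 1 = 8, slack = -1, bound violated (no such code; not MDS).

Singleton bound: d ≤ n − k + 1.
Here n = 14, k = 7, so n − k + 1 = 8.
Given d = 9, check d ≤ 8: NO.
Slack = (n − k + 1) − d = -1.
The slack is negative: d = 9 exceeds n − k + 1 = 8 by 1, so the Singleton bound is violated and no linear [14, 7, 9]_8 code can exist. In particular it is not MDS (MDS requires d = n − k + 1 exactly).
Description: the claimed parameters are [14, 7, 9]_8; such a code would be impossible (violates the Singleton bound).


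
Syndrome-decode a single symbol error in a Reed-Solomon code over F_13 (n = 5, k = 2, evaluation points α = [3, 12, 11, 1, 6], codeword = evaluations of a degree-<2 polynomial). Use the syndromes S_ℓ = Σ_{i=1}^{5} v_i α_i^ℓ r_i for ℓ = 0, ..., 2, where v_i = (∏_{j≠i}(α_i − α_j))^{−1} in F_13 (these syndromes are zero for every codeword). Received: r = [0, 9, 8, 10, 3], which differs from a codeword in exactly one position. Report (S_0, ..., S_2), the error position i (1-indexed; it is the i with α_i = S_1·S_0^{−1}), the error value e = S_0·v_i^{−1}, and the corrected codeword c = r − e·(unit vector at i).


S = (8, 8, 8), error at position 4, error magnitude e = 12, c = [0, 9, 8, 11, 3].

Step 1: column multipliers v_i = (∏_{j≠i}(α_i − α_j))^{−1} mod 13.
  i = 1 (α = 3): (3−12)(3−11)(3−1)(3−6) = (−9)·(−8)·2·(−3) = −432 ≡ 10, so v_1 = 10^{−1} = 4 (mod 13).
  i = 2 (α = 12): (12−3)(12−11)(12−1)(12−6) = 9·1·11·6 = 594 ≡ 9, so v_2 = 9^{−1} = 3 (mod 13).
  i = 3 (α = 11): (11−3)(11−12)(11−1)(11−6) = 8·(−1)·10·5 = −400 ≡ 3, so v_3 = 3^{−1} = 9 (mod 13).
  i = 4 (α = 1): (1−3)(1−12)(1−11)(1−6) = (−2)·(−11)·(−10)·(−5) = 1100 ≡ 8, so v_4 = 8^{−1} = 5 (mod 13).
  i = 5 (α = 6): (6−3)(6−12)(6−11)(6−1) = 3·(−6)·(−5)·5 = 450 ≡ 8, so v_5 = 8^{−1} = 5 (mod 13).
  v = [4, 3, 9, 5, 5].
Step 2: syndromes of r = [0, 9, 8, 10, 3] (all sums mod 13).
  S_0 = Σ v_i r_i = 4·0 + 3·9 + 9·8 + 5·10 + 5·3 = 164 ≡ 8.
  S_1 = Σ v_i α_i r_i = 4·3·0 + 3·12·9 + 9·11·8 + 5·1·10 + 5·6·3 = 1256 ≡ 8.
  α_i^2 mod 13 = [9, 1, 4, 1, 10].
  S_2 = Σ v_i α_i^2 r_i = 4·9·0 + 3·1·9 + 9·4·8 + 5·1·10 + 5·10·3 = 515 ≡ 8.
  S = (8, 8, 8) ≠ 0, so r is not a codeword (an error is present).
Step 3: locate the error. For a single error e at position i, S_ℓ = v_i·e·α_i^ℓ, so α_err = S_1/S_0.
  S_0^{−1} = 8^{−1} = 5 (mod 13), so α_err = 8·5 = 40 ≡ 1 = α_4. Error position i = 4.
  Consistency check: S_2/S_1 = 8·5 = 40 ≡ 1 = α_err ✓ (single-error assumption holds).
Step 4: error magnitude e = S_0/v_4 = S_0·∏_{j≠4}(α_4 − α_j) = 8·8 = 64 ≡ 12 (mod 13).
Step 5: correct position 4: c_4 = r_4 − e = 10 − 12 ≡ 11 (mod 13). Hence c = [0, 9, 8, 11, 3].
  Check: interpolating c through the α_i gives m(x) = 10 + 1·x (degree < 2) with m(α_i) = c_i for every i, so c is indeed a codeword.


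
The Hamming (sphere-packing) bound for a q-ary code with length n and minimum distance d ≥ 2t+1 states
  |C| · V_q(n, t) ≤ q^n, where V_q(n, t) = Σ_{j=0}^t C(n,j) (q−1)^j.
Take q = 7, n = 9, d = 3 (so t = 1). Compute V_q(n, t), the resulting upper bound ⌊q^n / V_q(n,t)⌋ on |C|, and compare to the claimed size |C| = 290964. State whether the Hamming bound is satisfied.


V_q(n, t) = 55, q^n = 40353607, Hamming bound = 733701, |C| = 290964 ≤ bound (satisfied).

Step 1: Compute V_q(n, t) = Σ_{j=0}^1 C(n, j) (q−1)^j.
  j = 0: C(9,0)·(6)^0 = 1·1 = 1.
  j = 1: C(9,1)·(6)^1 = 9·6 = 54.
  V_q(n, t) = 1 + 54 = 55.
Step 2: q^n = 7^9 = 40353607.
Step 3: Hamming bound ⌊q^n / V_q(n,t)⌋ = ⌊40353607/55⌋ = 733701.
Step 4: Compare |C| = 290964 to 733701: satisfied.
The claimed |C| lies below the Hamming bound.


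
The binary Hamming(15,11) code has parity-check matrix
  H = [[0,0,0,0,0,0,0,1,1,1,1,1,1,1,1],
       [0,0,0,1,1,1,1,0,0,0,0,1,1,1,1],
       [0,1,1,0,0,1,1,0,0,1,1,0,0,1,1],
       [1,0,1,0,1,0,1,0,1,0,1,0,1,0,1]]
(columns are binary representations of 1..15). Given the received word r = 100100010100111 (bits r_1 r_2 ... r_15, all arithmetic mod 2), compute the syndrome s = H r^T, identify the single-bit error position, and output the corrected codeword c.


s = (1, 0, 1, 1)^T, error position = 11, corrected codeword c = 100100010110111

Compute s = H r^T mod 2 one row at a time:
  s_1 = 1 + 0 + 1 + 0 + 0 + 1 + 1 + 1 = 5 ≡ 1 (mod 2).
  s_2 = 1 + 0 + 0 + 0 + 0 + 1 + 1 + 1 = 4 ≡ 0 (mod 2).
  s_3 = 0 + 0 + 0 + 0 + 1 + 0 + 1 + 1 = 3 ≡ 1 (mod 2).
  s_4 = 1 + 0 + 0 + 0 + 0 + 0 + 1 + 1 = 3 ≡ 1 (mod 2).
s = (1, 0, 1, 1)^T — this equals column 11 of H (binary 1011), so error is at position 11.
Correct: flip bit 11 of r = 100100010100111 to get c = 100100010110111.


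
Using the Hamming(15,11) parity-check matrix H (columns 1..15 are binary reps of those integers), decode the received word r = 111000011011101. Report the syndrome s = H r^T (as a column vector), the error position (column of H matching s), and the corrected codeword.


s = (0, 1, 0, 0)^T, error position = 4, corrected codeword c = 111100011011101

Compute s = H r^T mod 2 one row at a time:
  s_1 = 1 + 1 + 0 + 1 + 1 + 1 + 0 + 1 = 6 ≡ 0 (mod 2).
  s_2 = 0 + 0 + 0 + 0 + 1 + 1 + 0 + 1 = 3 ≡ 1 (mod 2).
  s_3 = 1 + 1 + 0 + 0 + 0 + 1 + 0 + 1 = 4 ≡ 0 (mod 2).
  s_4 = 1 + 1 + 0 + 0 + 1 + 1 + 1 + 1 = 6 ≡ 0 (mod 2).
s = (0, 1, 0, 0)^T — this equals column 4 of H (binary 0100), so error is at position 4.
Correct: flip bit 4 of r = 111000011011101 to get c = 111100011011101.


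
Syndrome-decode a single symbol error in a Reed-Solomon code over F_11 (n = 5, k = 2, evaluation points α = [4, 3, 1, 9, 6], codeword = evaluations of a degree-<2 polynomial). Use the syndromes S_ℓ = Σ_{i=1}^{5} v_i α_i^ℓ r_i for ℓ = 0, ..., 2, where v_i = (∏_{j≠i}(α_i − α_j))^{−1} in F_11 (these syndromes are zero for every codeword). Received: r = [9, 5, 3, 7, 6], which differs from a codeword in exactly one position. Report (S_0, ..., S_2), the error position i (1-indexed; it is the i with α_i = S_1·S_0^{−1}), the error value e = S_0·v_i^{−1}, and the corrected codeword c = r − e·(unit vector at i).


S = (8, 8, 8), error at position 3, error magnitude e = 6, c = [9, 5, 8, 7, 6].

Step 1: column multipliers v_i = (∏_{j≠i}(α_i − α_j))^{−1} mod 11.
  i = 1 (α = 4): (4−3)(4−1)(4−9)(4−6) = 1·3·(−5)·(−2) = 30 ≡ 8, so v_1 = 8^{−1} = 7 (mod 11).
  i = 2 (α = 3): (3−4)(3−1)(3−9)(3−6) = (−1)·2·(−6)·(−3) = −36 ≡ 8, so v_2 = 8^{−1} = 7 (mod 11).
  i = 3 (α = 1): (1−4)(1−3)(1−9)(1−6) = (−3)·(−2)·(−8)·(−5) = 240 ≡ 9, so v_3 = 9^{−1} = 5 (mod 11).
  i = 4 (α = 9): (9−4)(9−3)(9−1)(9−6) = 5·6·8·3 = 720 ≡ 5, so v_4 = 5^{−1} = 9 (mod 11).
  i = 5 (α = 6): (6−4)(6−3)(6−1)(6−9) = 2·3·5·(−3) = −90 ≡ 9, so v_5 = 9^{−1} = 5 (mod 11).
  v = [7, 7, 5, 9, 5].
Step 2: syndromes of r = [9, 5, 3, 7, 6] (all sums mod 11).
  S_0 = Σ v_i r_i = 7·9 + 7·5 + 5·3 + 9·7 + 5·6 = 206 ≡ 8.
  S_1 = Σ v_i α_i r_i = 7·4·9 + 7·3·5 + 5·1·3 + 9·9·7 + 5·6·6 = 1119 ≡ 8.
  α_i^2 mod 11 = [5, 9, 1, 4, 3].
  S_2 = Σ v_i α_i^2 r_i = 7·5·9 + 7·9·5 + 5·1·3 + 9·4·7 + 5·3·6 = 987 ≡ 8.
  S = (8, 8, 8) ≠ 0, so r is not a codeword (an error is present).
Step 3: locate the error. For a single error e at position i, S_ℓ = v_i·e·α_i^ℓ, so α_err = S_1/S_0.
  S_0^{−1} = 8^{−1} = 7 (mod 11), so α_err = 8·7 = 56 ≡ 1 = α_3. Error position i = 3.
  Consistency check: S_2/S_1 = 8·7 = 56 ≡ 1 = α_err ✓ (single-error assumption holds).
Step 4: error magnitude e = S_0/v_3 = S_0·∏_{j≠3}(α_3 − α_j) = 8·9 = 72 ≡ 6 (mod 11).
Step 5: correct position 3: c_3 = r_3 − e = 3 − 6 ≡ 8 (mod 11). Hence c = [9, 5, 8, 7, 6].
  Check: interpolating c through the α_i gives m(x) = 4 + 4·x (degree < 2) with m(α_i) = c_i for every i, so c is indeed a codeword.


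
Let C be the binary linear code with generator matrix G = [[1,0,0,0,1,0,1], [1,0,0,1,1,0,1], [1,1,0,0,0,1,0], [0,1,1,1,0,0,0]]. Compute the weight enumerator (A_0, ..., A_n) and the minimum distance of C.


Weight distribution: A_0 = 1, A_1 = 1, A_2 = 1, A_3 = 4, A_4 = 5, A_5 = 3, A_6 = 1. Minimum distance d = 1.

Enumerate all 2^4 = 16 messages m ∈ F_2^4.
For each, compute codeword c = mG in F_2^7, then tally its weight.
  m = 0000 → c = 0000000, weight = 0.
  m = 1000 → c = 1000101, weight = 3.
  m = 0100 → c = 1001101, weight = 4.
  m = 1100 → c = 0001000, weight = 1.
  m = 0010 → c = 1100010, weight = 3.
  m = 1010 → c = 0100111, weight = 4.
  m = 0110 → c = 0101111, weight = 5.
  m = 1110 → c = 1101010, weight = 4.
  m = 0001 → c = 0111000, weight = 3.
  m = 1001 → c = 1111101, weight = 6.
  m = 0101 → c = 1110101, weight = 5.
  m = 1101 → c = 0110000, weight = 2.
  m = 0011 → c = 1011010, weight = 4.
  m = 1011 → c = 0011111, weight = 5.
  m = 0111 → c = 0010111, weight = 4.
  m = 1111 → c = 1010010, weight = 3.
Tally weights:
  weight 0: 1 codewords.
  weight 1: 1 codewords.
  weight 2: 1 codewords.
  weight 3: 4 codewords.
  weight 4: 5 codewords.
  weight 5: 3 codewords.
  weight 6: 1 codewords.
Minimum distance d = smallest w > 0 with A_w > 0 = 1.
Sanity: Σ A_w = 16 = 2^4 = 16 ✓.


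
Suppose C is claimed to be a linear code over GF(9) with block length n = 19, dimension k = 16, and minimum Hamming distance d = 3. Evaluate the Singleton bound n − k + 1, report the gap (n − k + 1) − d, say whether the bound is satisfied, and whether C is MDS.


Singleton RHS = n − k + 1 = 4, slack = 1, bound satisfied, not MDS.

Singleton bound: d ≤ n − k + 1.
Here n = 19, k = 16, so n − k + 1 = 4.
Given d = 3, check d ≤ 4: YES.
Slack = (n − k + 1) − d = 1.
The code is NOT MDS (slack = 1 > 0).
Description: the claimed parameters are [19, 16, 3]_9; such a code would be non-MDS.


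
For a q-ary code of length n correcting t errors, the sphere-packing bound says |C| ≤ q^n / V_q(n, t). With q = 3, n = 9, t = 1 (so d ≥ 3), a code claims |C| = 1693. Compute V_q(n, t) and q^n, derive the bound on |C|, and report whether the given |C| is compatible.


V_q(n, t) = 19, q^n = 19683, Hamming bound = 1035, |C| = 1693 > bound (violated).

Step 1: Compute V_q(n, t) = Σ_{j=0}^1 C(n, j) (q−1)^j.
  j = 0: C(9,0)·(2)^0 = 1·1 = 1.
  j = 1: C(9,1)·(2)^1 = 9·2 = 18.
  V_q(n, t) = 1 + 18 = 19.
Step 2: q^n = 3^9 = 19683.
Step 3: Hamming bound ⌊q^n / V_q(n,t)⌋ = ⌊19683/19⌋ = 1035.
Step 4: Compare |C| = 1693 to 1035: violated.
The claimed |C| lies above the Hamming bound, so no 3-ary code of length 9 with d ≥ 3 can have 1693 codewords.


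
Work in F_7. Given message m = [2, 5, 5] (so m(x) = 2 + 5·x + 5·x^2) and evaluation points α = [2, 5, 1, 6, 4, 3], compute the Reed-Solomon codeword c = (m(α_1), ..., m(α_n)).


c = [4, 5, 5, 2, 4, 6]

Message polynomial: m(x) = 2 + 5·x + 5·x^2 (mod 7).
For each evaluation point α_i, compute m(α_i) mod 7:
  α_1 = 2: Horner steps 5 → 1 → 4, so m(2) = 4.
  α_2 = 5: Horner steps 5 → 2 → 5, so m(5) = 5.
  α_3 = 1: Horner steps 5 → 3 → 5, so m(1) = 5.
  α_4 = 6: Horner steps 5 → 0 → 2, so m(6) = 2.
  α_5 = 4: Horner steps 5 → 4 → 4, so m(4) = 4.
  α_6 = 3: Horner steps 5 → 6 → 6, so m(3) = 6.
Codeword c = [4, 5, 5, 2, 4, 6] ∈ F_7^6.


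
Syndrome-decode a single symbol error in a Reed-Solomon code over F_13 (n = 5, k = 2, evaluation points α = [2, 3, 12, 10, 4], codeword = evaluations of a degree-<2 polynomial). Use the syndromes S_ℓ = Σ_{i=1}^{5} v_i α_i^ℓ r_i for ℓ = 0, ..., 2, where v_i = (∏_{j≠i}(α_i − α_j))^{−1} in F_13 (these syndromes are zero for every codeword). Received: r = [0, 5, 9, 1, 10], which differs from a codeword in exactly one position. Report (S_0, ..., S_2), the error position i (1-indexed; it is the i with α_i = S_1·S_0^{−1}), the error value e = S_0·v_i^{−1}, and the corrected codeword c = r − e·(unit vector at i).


S = (5, 8, 5), error at position 3, error magnitude e = 11, c = [0, 5, 11, 1, 10].

Step 1: column multipliers v_i = (∏_{j≠i}(α_i − α_j))^{−1} mod 13.
  i = 1 (α = 2): (2−3)(2−12)(2−10)(2−4) = (−1)·(−10)·(−8)·(−2) = 160 ≡ 4, so v_1 = 4^{−1} = 10 (mod 13).
  i = 2 (α = 3): (3−2)(3−12)(3−10)(3−4) = 1·(−9)·(−7)·(−1) = −63 ≡ 2, so v_2 = 2^{−1} = 7 (mod 13).
  i = 3 (α = 12): (12−2)(12−3)(12−10)(12−4) = 10·9·2·8 = 1440 ≡ 10, so v_3 = 10^{−1} = 4 (mod 13).
  i = 4 (α = 10): (10−2)(10−3)(10−12)(10−4) = 8·7·(−2)·6 = −672 ≡ 4, so v_4 = 4^{−1} = 10 (mod 13).
  i = 5 (α = 4): (4−2)(4−3)(4−12)(4−10) = 2·1·(−8)·(−6) = 96 ≡ 5, so v_5 = 5^{−1} = 8 (mod 13).
  v = [10, 7, 4, 10, 8].
Step 2: syndromes of r = [0, 5, 9, 1, 10] (all sums mod 13).
  S_0 = Σ v_i r_i = 10·0 + 7·5 + 4·9 + 10·1 + 8·10 = 161 ≡ 5.
  S_1 = Σ v_i α_i r_i = 10·2·0 + 7·3·5 + 4·12·9 + 10·10·1 + 8·4·10 = 957 ≡ 8.
  α_i^2 mod 13 = [4, 9, 1, 9, 3].
  S_2 = Σ v_i α_i^2 r_i = 10·4·0 + 7·9·5 + 4·1·9 + 10·9·1 + 8·3·10 = 681 ≡ 5.
  S = (5, 8, 5) ≠ 0, so r is not a codeword (an error is present).
Step 3: locate the error. For a single error e at position i, S_ℓ = v_i·e·α_i^ℓ, so α_err = S_1/S_0.
  S_0^{−1} = 5^{−1} = 8 (mod 13), so α_err = 8·8 = 64 ≡ 12 = α_3. Error position i = 3.
  Consistency check: S_2/S_1 = 5·5 = 25 ≡ 12 = α_err ✓ (single-error assumption holds).
Step 4: error magnitude e = S_0/v_3 = S_0·∏_{j≠3}(α_3 − α_j) = 5·10 = 50 ≡ 11 (mod 13).
Step 5: correct position 3: c_3 = r_3 − e = 9 − 11 ≡ 11 (mod 13). Hence c = [0, 5, 11, 1, 10].
  Check: interpolating c through the α_i gives m(x) = 3 + 5·x (degree < 2) with m(α_i) = c_i for every i, so c is indeed a codeword.


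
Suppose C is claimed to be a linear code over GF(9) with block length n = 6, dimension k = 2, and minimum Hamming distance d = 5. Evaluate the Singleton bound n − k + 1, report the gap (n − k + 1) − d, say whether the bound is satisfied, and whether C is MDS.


Singleton RHS = n − k + 1 = 5, slack = 0, bound satisfied, MDS.

Singleton bound: d ≤ n − k + 1.
Here n = 6, k = 2, so n − k + 1 = 5.
Given d = 5, check d ≤ 5: YES.
Slack = (n − k + 1) − d = 0.
The code is MDS (slack = 0).
Description: the claimed parameters are [6, 2, 5]_9; such a code would be MDS (meets Singleton bound).


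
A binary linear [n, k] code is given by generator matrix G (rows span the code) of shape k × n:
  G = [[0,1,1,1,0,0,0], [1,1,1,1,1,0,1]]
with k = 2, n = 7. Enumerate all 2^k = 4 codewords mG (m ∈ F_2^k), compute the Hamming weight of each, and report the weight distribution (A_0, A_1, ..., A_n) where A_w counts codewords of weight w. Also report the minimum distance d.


Weight distribution: A_0 = 1, A_3 = 2, A_6 = 1. Minimum distance d = 3.

Enumerate all 2^2 = 4 messages m ∈ F_2^2.
For each, compute codeword c = mG in F_2^7, then tally its weight.
  m = 00 → c = 0000000, weight = 0.
  m = 10 → c = 0111000, weight = 3.
  m = 01 → c = 1111101, weight = 6.
  m = 11 → c = 1000101, weight = 3.
Tally weights:
  weight 0: 1 codewords.
  weight 3: 2 codewords.
  weight 6: 1 codewords.
Minimum distance d = smallest w > 0 with A_w > 0 = 3.
Sanity: Σ A_w = 4 = 2^2 = 4 ✓.


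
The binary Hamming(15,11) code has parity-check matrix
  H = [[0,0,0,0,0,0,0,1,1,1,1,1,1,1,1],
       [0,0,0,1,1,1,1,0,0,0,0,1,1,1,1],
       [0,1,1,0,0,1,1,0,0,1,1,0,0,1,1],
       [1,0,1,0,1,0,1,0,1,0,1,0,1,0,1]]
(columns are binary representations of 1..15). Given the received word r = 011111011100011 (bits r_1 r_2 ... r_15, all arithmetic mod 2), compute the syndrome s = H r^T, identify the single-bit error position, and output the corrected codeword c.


s = (1, 1, 0, 0)^T, error position = 12, corrected codeword c = 011111011101011

Compute s = H r^T mod 2 one row at a time:
  s_1 = 1 + 1 + 1 + 0 + 0 + 0 + 1 + 1 = 5 ≡ 1 (mod 2).
  s_2 = 1 + 1 + 1 + 0 + 0 + 0 + 1 + 1 = 5 ≡ 1 (mod 2).
  s_3 = 1 + 1 + 1 + 0 + 1 + 0 + 1 + 1 = 6 ≡ 0 (mod 2).
  s_4 = 0 + 1 + 1 + 0 + 1 + 0 + 0 + 1 = 4 ≡ 0 (mod 2).
s = (1, 1, 0, 0)^T — this equals column 12 of H (binary 1100), so error is at position 12.
Correct: flip bit 12 of r = 011111011100011 to get c = 011111011101011.


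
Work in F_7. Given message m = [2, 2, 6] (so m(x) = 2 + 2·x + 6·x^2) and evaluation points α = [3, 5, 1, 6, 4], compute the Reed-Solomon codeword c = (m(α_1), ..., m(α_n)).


c = [6, 1, 3, 6, 1]

Message polynomial: m(x) = 2 + 2·x + 6·x^2 (mod 7).
For each evaluation point α_i, compute m(α_i) mod 7:
  α_1 = 3: Horner steps 6 → 6 → 6, so m(3) = 6.
  α_2 = 5: Horner steps 6 → 4 → 1, so m(5) = 1.
  α_3 = 1: Horner steps 6 → 1 → 3, so m(1) = 3.
  α_4 = 6: Horner steps 6 → 3 → 6, so m(6) = 6.
  α_5 = 4: Horner steps 6 → 5 → 1, so m(4) = 1.
Codeword c = [6, 1, 3, 6, 1] ∈ F_7^5.


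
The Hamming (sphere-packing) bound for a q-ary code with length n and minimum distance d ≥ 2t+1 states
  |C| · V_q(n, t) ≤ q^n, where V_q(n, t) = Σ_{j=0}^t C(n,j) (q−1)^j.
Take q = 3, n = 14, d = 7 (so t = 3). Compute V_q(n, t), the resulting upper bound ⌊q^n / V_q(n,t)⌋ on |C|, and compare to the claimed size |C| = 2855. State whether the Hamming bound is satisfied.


V_q(n, t) = 3305, q^n = 4782969, Hamming bound = 1447, |C| = 2855 > bound (violated).

Step 1: Compute V_q(n, t) = Σ_{j=0}^3 C(n, j) (q−1)^j.
  j = 0: C(14,0)·(2)^0 = 1·1 = 1.
  j = 1: C(14,1)·(2)^1 = 14·2 = 28.
  j = 2: C(14,2)·(2)^2 = 91·4 = 364.
  j = 3: C(14,3)·(2)^3 = 364·8 = 2912.
  V_q(n, t) = 1 + 28 + 364 + 2912 = 3305.
Step 2: q^n = 3^14 = 4782969.
Step 3: Hamming bound ⌊q^n / V_q(n,t)⌋ = ⌊4782969/3305⌋ = 1447.
Step 4: Compare |C| = 2855 to 1447: violated.
The claimed |C| lies above the Hamming bound, so no 3-ary code of length 14 with d ≥ 7 can have 2855 codewords.
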